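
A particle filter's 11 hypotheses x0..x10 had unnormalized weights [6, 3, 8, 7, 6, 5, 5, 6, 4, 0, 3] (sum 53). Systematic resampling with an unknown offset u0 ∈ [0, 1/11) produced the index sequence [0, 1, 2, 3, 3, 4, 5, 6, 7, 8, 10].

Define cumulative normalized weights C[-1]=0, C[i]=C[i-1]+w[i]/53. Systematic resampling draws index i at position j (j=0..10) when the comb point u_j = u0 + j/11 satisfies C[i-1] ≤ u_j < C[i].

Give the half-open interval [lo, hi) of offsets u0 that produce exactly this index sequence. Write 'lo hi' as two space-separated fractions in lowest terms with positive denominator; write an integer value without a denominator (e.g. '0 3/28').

C = [6/53, 9/53, 17/53, 24/53, 30/53, 35/53, 40/53, 46/53, 50/53, 50/53, 1]
j=0 picked index 0: u0 ∈ [0, 6/53)
j=1 picked index 1: u0 ∈ [13/583, 46/583)
j=2 picked index 2: u0 ∈ [-7/583, 81/583)
j=3 picked index 3: u0 ∈ [28/583, 105/583)
j=4 picked index 3: u0 ∈ [-25/583, 52/583)
j=5 picked index 4: u0 ∈ [-1/583, 65/583)
j=6 picked index 5: u0 ∈ [12/583, 67/583)
j=7 picked index 6: u0 ∈ [14/583, 69/583)
j=8 picked index 7: u0 ∈ [16/583, 82/583)
j=9 picked index 8: u0 ∈ [29/583, 73/583)
j=10 picked index 10: u0 ∈ [20/583, 1/11)
intersection: [29/583, 46/583)

29/583 46/583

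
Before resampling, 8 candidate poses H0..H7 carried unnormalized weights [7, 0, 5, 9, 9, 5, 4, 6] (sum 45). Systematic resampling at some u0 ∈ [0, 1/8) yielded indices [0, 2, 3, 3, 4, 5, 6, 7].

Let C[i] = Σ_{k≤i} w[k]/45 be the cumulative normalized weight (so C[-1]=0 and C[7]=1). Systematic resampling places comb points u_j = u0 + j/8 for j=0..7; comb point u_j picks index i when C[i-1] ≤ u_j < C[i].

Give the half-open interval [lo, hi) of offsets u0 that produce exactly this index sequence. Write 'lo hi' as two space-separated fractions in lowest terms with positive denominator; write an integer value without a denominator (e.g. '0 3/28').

C = [7/45, 7/45, 4/15, 7/15, 2/3, 7/9, 13/15, 1]
j=0 picked index 0: u0 ∈ [0, 7/45)
j=1 picked index 2: u0 ∈ [11/360, 17/120)
j=2 picked index 3: u0 ∈ [1/60, 13/60)
j=3 picked index 3: u0 ∈ [-13/120, 11/120)
j=4 picked index 4: u0 ∈ [-1/30, 1/6)
j=5 picked index 5: u0 ∈ [1/24, 11/72)
j=6 picked index 6: u0 ∈ [1/36, 7/60)
j=7 picked index 7: u0 ∈ [-1/120, 1/8)
intersection: [1/24, 11/120)

1/24 11/120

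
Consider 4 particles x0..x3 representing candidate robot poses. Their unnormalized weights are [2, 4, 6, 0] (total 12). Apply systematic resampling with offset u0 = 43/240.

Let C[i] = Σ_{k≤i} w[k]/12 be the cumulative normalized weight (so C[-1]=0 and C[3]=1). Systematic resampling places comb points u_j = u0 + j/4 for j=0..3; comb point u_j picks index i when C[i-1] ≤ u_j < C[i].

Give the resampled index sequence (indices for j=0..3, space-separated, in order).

C = [1/6, 1/2, 1, 1]
j=0: u_0=43/240 ∈ [1/6, 1/2) → index 1
j=1: u_1=103/240 ∈ [1/6, 1/2) → index 1
j=2: u_2=163/240 ∈ [1/2, 1) → index 2
j=3: u_3=223/240 ∈ [1/2, 1) → index 2

1 1 2 2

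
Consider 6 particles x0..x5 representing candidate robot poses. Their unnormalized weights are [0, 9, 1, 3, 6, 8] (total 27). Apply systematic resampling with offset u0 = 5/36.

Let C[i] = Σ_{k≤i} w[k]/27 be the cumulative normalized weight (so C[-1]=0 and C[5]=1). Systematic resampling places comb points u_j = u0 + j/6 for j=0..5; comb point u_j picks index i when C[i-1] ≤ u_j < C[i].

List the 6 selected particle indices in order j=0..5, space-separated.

C = [0, 1/3, 10/27, 13/27, 19/27, 1]
j=0: u_0=5/36 ∈ [0, 1/3) → index 1
j=1: u_1=11/36 ∈ [0, 1/3) → index 1
j=2: u_2=17/36 ∈ [10/27, 13/27) → index 3
j=3: u_3=23/36 ∈ [13/27, 19/27) → index 4
j=4: u_4=29/36 ∈ [19/27, 1) → index 5
j=5: u_5=35/36 ∈ [19/27, 1) → index 5

1 1 3 4 5 5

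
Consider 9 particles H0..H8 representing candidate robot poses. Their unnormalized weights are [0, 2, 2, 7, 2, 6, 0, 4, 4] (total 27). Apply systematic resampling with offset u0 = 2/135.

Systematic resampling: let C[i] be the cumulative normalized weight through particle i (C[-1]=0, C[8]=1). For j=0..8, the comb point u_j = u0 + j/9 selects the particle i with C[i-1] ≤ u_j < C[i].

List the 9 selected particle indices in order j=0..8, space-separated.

1 2 3 3 4 5 5 7 8

C = [0, 2/27, 4/27, 11/27, 13/27, 19/27, 19/27, 23/27, 1]
j=0: u_0=2/135 ∈ [0, 2/27) → index 1
j=1: u_1=17/135 ∈ [2/27, 4/27) → index 2
j=2: u_2=32/135 ∈ [4/27, 11/27) → index 3
j=3: u_3=47/135 ∈ [4/27, 11/27) → index 3
j=4: u_4=62/135 ∈ [11/27, 13/27) → index 4
j=5: u_5=77/135 ∈ [13/27, 19/27) → index 5
j=6: u_6=92/135 ∈ [13/27, 19/27) → index 5
j=7: u_7=107/135 ∈ [19/27, 23/27) → index 7
j=8: u_8=122/135 ∈ [23/27, 1) → index 8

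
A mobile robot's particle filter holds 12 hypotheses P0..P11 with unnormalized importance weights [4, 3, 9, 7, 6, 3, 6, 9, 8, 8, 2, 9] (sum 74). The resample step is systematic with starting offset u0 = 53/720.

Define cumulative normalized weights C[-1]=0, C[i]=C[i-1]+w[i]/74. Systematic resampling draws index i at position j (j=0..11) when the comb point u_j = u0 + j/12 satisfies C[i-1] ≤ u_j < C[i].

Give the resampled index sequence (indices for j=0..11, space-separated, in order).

C = [2/37, 7/74, 8/37, 23/74, 29/74, 16/37, 19/37, 47/74, 55/74, 63/74, 65/74, 1]
j=0: u_0=53/720 ∈ [2/37, 7/74) → index 1
j=1: u_1=113/720 ∈ [7/74, 8/37) → index 2
j=2: u_2=173/720 ∈ [8/37, 23/74) → index 3
j=3: u_3=233/720 ∈ [23/74, 29/74) → index 4
j=4: u_4=293/720 ∈ [29/74, 16/37) → index 5
j=5: u_5=353/720 ∈ [16/37, 19/37) → index 6
j=6: u_6=413/720 ∈ [19/37, 47/74) → index 7
j=7: u_7=473/720 ∈ [47/74, 55/74) → index 8
j=8: u_8=533/720 ∈ [47/74, 55/74) → index 8
j=9: u_9=593/720 ∈ [55/74, 63/74) → index 9
j=10: u_10=653/720 ∈ [65/74, 1) → index 11
j=11: u_11=713/720 ∈ [65/74, 1) → index 11

1 2 3 4 5 6 7 8 8 9 11 11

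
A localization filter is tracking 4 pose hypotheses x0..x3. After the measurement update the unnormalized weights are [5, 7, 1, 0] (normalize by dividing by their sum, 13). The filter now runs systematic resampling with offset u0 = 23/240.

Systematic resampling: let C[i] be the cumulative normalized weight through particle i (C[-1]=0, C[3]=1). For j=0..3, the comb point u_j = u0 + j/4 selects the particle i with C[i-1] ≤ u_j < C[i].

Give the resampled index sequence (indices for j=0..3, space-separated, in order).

C = [5/13, 12/13, 1, 1]
j=0: u_0=23/240 ∈ [0, 5/13) → index 0
j=1: u_1=83/240 ∈ [0, 5/13) → index 0
j=2: u_2=143/240 ∈ [5/13, 12/13) → index 1
j=3: u_3=203/240 ∈ [5/13, 12/13) → index 1

0 0 1 1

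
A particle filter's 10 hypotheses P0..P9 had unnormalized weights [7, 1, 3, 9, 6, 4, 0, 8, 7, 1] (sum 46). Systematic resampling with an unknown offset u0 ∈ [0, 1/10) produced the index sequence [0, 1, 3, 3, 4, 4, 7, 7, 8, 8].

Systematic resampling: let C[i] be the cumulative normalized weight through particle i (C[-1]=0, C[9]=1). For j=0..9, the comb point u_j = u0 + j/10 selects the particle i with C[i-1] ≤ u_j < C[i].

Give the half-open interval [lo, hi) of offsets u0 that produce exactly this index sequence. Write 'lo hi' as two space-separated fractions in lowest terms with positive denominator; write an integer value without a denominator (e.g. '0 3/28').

6/115 3/46

C = [7/46, 4/23, 11/46, 10/23, 13/23, 15/23, 15/23, 19/23, 45/46, 1]
j=0 picked index 0: u0 ∈ [0, 7/46)
j=1 picked index 1: u0 ∈ [6/115, 17/230)
j=2 picked index 3: u0 ∈ [9/230, 27/115)
j=3 picked index 3: u0 ∈ [-7/115, 31/230)
j=4 picked index 4: u0 ∈ [4/115, 19/115)
j=5 picked index 4: u0 ∈ [-3/46, 3/46)
j=6 picked index 7: u0 ∈ [6/115, 26/115)
j=7 picked index 7: u0 ∈ [-11/230, 29/230)
j=8 picked index 8: u0 ∈ [3/115, 41/230)
j=9 picked index 8: u0 ∈ [-17/230, 9/115)
intersection: [6/115, 3/46)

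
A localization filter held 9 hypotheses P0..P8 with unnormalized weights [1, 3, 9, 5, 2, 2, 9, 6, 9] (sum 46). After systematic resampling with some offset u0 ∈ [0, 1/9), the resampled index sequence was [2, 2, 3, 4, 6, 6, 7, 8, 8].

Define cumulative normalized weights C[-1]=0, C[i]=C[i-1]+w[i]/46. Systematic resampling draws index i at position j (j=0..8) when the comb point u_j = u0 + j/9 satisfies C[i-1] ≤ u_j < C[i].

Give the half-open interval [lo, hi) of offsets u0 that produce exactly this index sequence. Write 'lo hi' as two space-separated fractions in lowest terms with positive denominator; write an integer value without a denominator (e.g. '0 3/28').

2/23 7/69

C = [1/46, 2/23, 13/46, 9/23, 10/23, 11/23, 31/46, 37/46, 1]
j=0 picked index 2: u0 ∈ [2/23, 13/46)
j=1 picked index 2: u0 ∈ [-5/207, 71/414)
j=2 picked index 3: u0 ∈ [25/414, 35/207)
j=3 picked index 4: u0 ∈ [4/69, 7/69)
j=4 picked index 6: u0 ∈ [7/207, 95/414)
j=5 picked index 6: u0 ∈ [-16/207, 49/414)
j=6 picked index 7: u0 ∈ [1/138, 19/138)
j=7 picked index 8: u0 ∈ [11/414, 2/9)
j=8 picked index 8: u0 ∈ [-35/414, 1/9)
intersection: [2/23, 7/69)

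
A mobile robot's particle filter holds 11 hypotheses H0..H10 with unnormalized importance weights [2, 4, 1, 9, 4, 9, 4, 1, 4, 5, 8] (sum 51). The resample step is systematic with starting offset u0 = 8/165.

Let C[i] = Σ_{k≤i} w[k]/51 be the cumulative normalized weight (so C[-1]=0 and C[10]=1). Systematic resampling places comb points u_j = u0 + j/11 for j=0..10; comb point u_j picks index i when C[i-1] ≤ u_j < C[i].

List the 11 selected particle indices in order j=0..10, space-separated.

C = [2/51, 2/17, 7/51, 16/51, 20/51, 29/51, 11/17, 2/3, 38/51, 43/51, 1]
j=0: u_0=8/165 ∈ [2/51, 2/17) → index 1
j=1: u_1=23/165 ∈ [7/51, 16/51) → index 3
j=2: u_2=38/165 ∈ [7/51, 16/51) → index 3
j=3: u_3=53/165 ∈ [16/51, 20/51) → index 4
j=4: u_4=68/165 ∈ [20/51, 29/51) → index 5
j=5: u_5=83/165 ∈ [20/51, 29/51) → index 5
j=6: u_6=98/165 ∈ [29/51, 11/17) → index 6
j=7: u_7=113/165 ∈ [2/3, 38/51) → index 8
j=8: u_8=128/165 ∈ [38/51, 43/51) → index 9
j=9: u_9=13/15 ∈ [43/51, 1) → index 10
j=10: u_10=158/165 ∈ [43/51, 1) → index 10

1 3 3 4 5 5 6 8 9 10 10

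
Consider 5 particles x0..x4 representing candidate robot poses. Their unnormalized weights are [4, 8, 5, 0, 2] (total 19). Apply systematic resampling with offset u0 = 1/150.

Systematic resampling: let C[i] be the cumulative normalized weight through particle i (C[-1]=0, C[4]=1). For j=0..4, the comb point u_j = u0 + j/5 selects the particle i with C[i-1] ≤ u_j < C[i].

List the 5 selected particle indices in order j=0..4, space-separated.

0 0 1 1 2

C = [4/19, 12/19, 17/19, 17/19, 1]
j=0: u_0=1/150 ∈ [0, 4/19) → index 0
j=1: u_1=31/150 ∈ [0, 4/19) → index 0
j=2: u_2=61/150 ∈ [4/19, 12/19) → index 1
j=3: u_3=91/150 ∈ [4/19, 12/19) → index 1
j=4: u_4=121/150 ∈ [12/19, 17/19) → index 2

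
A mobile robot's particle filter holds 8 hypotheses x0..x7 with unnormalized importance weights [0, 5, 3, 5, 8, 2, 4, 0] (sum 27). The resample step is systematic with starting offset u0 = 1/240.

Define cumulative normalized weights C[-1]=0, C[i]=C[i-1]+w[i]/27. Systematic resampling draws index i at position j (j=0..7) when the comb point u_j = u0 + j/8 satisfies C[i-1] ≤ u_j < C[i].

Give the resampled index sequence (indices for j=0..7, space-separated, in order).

C = [0, 5/27, 8/27, 13/27, 7/9, 23/27, 1, 1]
j=0: u_0=1/240 ∈ [0, 5/27) → index 1
j=1: u_1=31/240 ∈ [0, 5/27) → index 1
j=2: u_2=61/240 ∈ [5/27, 8/27) → index 2
j=3: u_3=91/240 ∈ [8/27, 13/27) → index 3
j=4: u_4=121/240 ∈ [13/27, 7/9) → index 4
j=5: u_5=151/240 ∈ [13/27, 7/9) → index 4
j=6: u_6=181/240 ∈ [13/27, 7/9) → index 4
j=7: u_7=211/240 ∈ [23/27, 1) → index 6

1 1 2 3 4 4 4 6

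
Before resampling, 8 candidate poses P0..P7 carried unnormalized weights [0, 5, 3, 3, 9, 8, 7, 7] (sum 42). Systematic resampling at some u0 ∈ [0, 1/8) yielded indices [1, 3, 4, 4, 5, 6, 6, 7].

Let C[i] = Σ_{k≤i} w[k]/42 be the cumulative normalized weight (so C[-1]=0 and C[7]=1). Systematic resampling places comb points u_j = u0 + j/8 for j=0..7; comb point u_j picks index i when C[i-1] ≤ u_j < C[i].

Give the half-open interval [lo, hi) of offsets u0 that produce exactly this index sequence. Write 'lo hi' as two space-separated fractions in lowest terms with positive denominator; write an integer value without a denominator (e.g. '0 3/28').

11/168 1/12

C = [0, 5/42, 4/21, 11/42, 10/21, 2/3, 5/6, 1]
j=0 picked index 1: u0 ∈ [0, 5/42)
j=1 picked index 3: u0 ∈ [11/168, 23/168)
j=2 picked index 4: u0 ∈ [1/84, 19/84)
j=3 picked index 4: u0 ∈ [-19/168, 17/168)
j=4 picked index 5: u0 ∈ [-1/42, 1/6)
j=5 picked index 6: u0 ∈ [1/24, 5/24)
j=6 picked index 6: u0 ∈ [-1/12, 1/12)
j=7 picked index 7: u0 ∈ [-1/24, 1/8)
intersection: [11/168, 1/12)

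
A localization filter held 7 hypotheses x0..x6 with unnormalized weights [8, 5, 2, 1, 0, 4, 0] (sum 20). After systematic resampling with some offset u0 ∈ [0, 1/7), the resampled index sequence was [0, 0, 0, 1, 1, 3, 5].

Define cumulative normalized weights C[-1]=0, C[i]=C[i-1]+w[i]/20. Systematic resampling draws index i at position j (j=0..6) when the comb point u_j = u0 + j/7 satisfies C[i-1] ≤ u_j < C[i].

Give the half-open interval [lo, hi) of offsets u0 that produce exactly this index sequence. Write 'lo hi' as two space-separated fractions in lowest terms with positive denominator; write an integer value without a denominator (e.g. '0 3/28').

1/28 11/140

C = [2/5, 13/20, 3/4, 4/5, 4/5, 1, 1]
j=0 picked index 0: u0 ∈ [0, 2/5)
j=1 picked index 0: u0 ∈ [-1/7, 9/35)
j=2 picked index 0: u0 ∈ [-2/7, 4/35)
j=3 picked index 1: u0 ∈ [-1/35, 31/140)
j=4 picked index 1: u0 ∈ [-6/35, 11/140)
j=5 picked index 3: u0 ∈ [1/28, 3/35)
j=6 picked index 5: u0 ∈ [-2/35, 1/7)
intersection: [1/28, 11/140)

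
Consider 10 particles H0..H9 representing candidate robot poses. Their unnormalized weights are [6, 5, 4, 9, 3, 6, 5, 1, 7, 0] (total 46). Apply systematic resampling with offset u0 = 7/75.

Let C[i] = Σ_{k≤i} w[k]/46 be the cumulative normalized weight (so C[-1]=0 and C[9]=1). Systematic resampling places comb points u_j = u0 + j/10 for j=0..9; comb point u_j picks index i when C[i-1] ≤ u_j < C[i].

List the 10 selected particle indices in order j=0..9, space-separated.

C = [3/23, 11/46, 15/46, 12/23, 27/46, 33/46, 19/23, 39/46, 1, 1]
j=0: u_0=7/75 ∈ [0, 3/23) → index 0
j=1: u_1=29/150 ∈ [3/23, 11/46) → index 1
j=2: u_2=22/75 ∈ [11/46, 15/46) → index 2
j=3: u_3=59/150 ∈ [15/46, 12/23) → index 3
j=4: u_4=37/75 ∈ [15/46, 12/23) → index 3
j=5: u_5=89/150 ∈ [27/46, 33/46) → index 5
j=6: u_6=52/75 ∈ [27/46, 33/46) → index 5
j=7: u_7=119/150 ∈ [33/46, 19/23) → index 6
j=8: u_8=67/75 ∈ [39/46, 1) → index 8
j=9: u_9=149/150 ∈ [39/46, 1) → index 8

0 1 2 3 3 5 5 6 8 8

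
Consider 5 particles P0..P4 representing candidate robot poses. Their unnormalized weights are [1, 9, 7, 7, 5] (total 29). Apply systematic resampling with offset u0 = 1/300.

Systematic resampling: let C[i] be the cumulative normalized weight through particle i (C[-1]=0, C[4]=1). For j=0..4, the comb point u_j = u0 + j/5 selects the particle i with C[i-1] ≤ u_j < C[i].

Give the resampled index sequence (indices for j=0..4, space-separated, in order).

0 1 2 3 3

C = [1/29, 10/29, 17/29, 24/29, 1]
j=0: u_0=1/300 ∈ [0, 1/29) → index 0
j=1: u_1=61/300 ∈ [1/29, 10/29) → index 1
j=2: u_2=121/300 ∈ [10/29, 17/29) → index 2
j=3: u_3=181/300 ∈ [17/29, 24/29) → index 3
j=4: u_4=241/300 ∈ [17/29, 24/29) → index 3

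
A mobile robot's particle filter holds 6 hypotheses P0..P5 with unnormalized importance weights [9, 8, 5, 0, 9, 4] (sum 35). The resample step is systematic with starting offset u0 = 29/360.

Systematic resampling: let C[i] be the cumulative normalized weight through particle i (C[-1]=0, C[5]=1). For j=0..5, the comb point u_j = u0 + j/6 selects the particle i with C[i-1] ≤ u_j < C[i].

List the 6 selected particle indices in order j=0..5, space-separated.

0 0 1 2 4 5

C = [9/35, 17/35, 22/35, 22/35, 31/35, 1]
j=0: u_0=29/360 ∈ [0, 9/35) → index 0
j=1: u_1=89/360 ∈ [0, 9/35) → index 0
j=2: u_2=149/360 ∈ [9/35, 17/35) → index 1
j=3: u_3=209/360 ∈ [17/35, 22/35) → index 2
j=4: u_4=269/360 ∈ [22/35, 31/35) → index 4
j=5: u_5=329/360 ∈ [31/35, 1) → index 5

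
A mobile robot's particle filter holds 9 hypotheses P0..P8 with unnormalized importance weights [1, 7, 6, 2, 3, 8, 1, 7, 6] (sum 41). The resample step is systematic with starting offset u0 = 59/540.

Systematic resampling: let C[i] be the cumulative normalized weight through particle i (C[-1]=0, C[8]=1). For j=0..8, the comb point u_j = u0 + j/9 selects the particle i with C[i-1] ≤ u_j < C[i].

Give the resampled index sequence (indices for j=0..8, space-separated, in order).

C = [1/41, 8/41, 14/41, 16/41, 19/41, 27/41, 28/41, 35/41, 1]
j=0: u_0=59/540 ∈ [1/41, 8/41) → index 1
j=1: u_1=119/540 ∈ [8/41, 14/41) → index 2
j=2: u_2=179/540 ∈ [8/41, 14/41) → index 2
j=3: u_3=239/540 ∈ [16/41, 19/41) → index 4
j=4: u_4=299/540 ∈ [19/41, 27/41) → index 5
j=5: u_5=359/540 ∈ [27/41, 28/41) → index 6
j=6: u_6=419/540 ∈ [28/41, 35/41) → index 7
j=7: u_7=479/540 ∈ [35/41, 1) → index 8
j=8: u_8=539/540 ∈ [35/41, 1) → index 8

1 2 2 4 5 6 7 8 8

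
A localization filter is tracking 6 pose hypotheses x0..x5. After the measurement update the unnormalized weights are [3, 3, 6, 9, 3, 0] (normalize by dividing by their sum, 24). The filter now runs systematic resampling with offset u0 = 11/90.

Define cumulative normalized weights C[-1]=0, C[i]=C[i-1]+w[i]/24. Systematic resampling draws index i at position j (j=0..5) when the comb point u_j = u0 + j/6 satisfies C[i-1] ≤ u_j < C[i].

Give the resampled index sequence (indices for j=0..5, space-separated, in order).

C = [1/8, 1/4, 1/2, 7/8, 1, 1]
j=0: u_0=11/90 ∈ [0, 1/8) → index 0
j=1: u_1=13/45 ∈ [1/4, 1/2) → index 2
j=2: u_2=41/90 ∈ [1/4, 1/2) → index 2
j=3: u_3=28/45 ∈ [1/2, 7/8) → index 3
j=4: u_4=71/90 ∈ [1/2, 7/8) → index 3
j=5: u_5=43/45 ∈ [7/8, 1) → index 4

0 2 2 3 3 4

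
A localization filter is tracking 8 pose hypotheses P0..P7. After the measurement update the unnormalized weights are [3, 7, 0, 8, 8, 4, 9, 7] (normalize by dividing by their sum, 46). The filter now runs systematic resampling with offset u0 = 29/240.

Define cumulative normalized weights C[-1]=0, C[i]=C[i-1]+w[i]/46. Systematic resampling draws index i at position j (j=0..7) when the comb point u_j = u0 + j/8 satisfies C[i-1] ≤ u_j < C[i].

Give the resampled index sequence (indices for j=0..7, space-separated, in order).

1 3 3 4 5 6 7 7

C = [3/46, 5/23, 5/23, 9/23, 13/23, 15/23, 39/46, 1]
j=0: u_0=29/240 ∈ [3/46, 5/23) → index 1
j=1: u_1=59/240 ∈ [5/23, 9/23) → index 3
j=2: u_2=89/240 ∈ [5/23, 9/23) → index 3
j=3: u_3=119/240 ∈ [9/23, 13/23) → index 4
j=4: u_4=149/240 ∈ [13/23, 15/23) → index 5
j=5: u_5=179/240 ∈ [15/23, 39/46) → index 6
j=6: u_6=209/240 ∈ [39/46, 1) → index 7
j=7: u_7=239/240 ∈ [39/46, 1) → index 7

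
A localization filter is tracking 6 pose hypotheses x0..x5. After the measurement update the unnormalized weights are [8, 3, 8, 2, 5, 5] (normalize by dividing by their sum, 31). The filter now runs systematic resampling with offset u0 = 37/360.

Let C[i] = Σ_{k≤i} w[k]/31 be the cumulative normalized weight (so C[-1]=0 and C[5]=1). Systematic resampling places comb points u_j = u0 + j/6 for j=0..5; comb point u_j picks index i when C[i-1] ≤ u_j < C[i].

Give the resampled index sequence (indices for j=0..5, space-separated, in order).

C = [8/31, 11/31, 19/31, 21/31, 26/31, 1]
j=0: u_0=37/360 ∈ [0, 8/31) → index 0
j=1: u_1=97/360 ∈ [8/31, 11/31) → index 1
j=2: u_2=157/360 ∈ [11/31, 19/31) → index 2
j=3: u_3=217/360 ∈ [11/31, 19/31) → index 2
j=4: u_4=277/360 ∈ [21/31, 26/31) → index 4
j=5: u_5=337/360 ∈ [26/31, 1) → index 5

0 1 2 2 4 5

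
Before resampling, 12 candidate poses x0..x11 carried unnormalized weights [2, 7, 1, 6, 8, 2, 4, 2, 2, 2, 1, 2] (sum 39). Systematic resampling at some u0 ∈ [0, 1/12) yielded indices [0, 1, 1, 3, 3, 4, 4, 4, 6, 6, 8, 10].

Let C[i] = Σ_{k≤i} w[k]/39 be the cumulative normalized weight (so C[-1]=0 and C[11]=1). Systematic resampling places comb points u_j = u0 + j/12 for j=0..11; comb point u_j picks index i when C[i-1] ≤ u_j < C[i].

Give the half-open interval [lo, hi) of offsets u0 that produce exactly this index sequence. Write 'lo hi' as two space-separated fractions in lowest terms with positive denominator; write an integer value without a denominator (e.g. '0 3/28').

1/156 1/52

C = [2/39, 3/13, 10/39, 16/39, 8/13, 2/3, 10/13, 32/39, 34/39, 12/13, 37/39, 1]
j=0 picked index 0: u0 ∈ [0, 2/39)
j=1 picked index 1: u0 ∈ [-5/156, 23/156)
j=2 picked index 1: u0 ∈ [-3/26, 5/78)
j=3 picked index 3: u0 ∈ [1/156, 25/156)
j=4 picked index 3: u0 ∈ [-1/13, 1/13)
j=5 picked index 4: u0 ∈ [-1/156, 31/156)
j=6 picked index 4: u0 ∈ [-7/78, 3/26)
j=7 picked index 4: u0 ∈ [-9/52, 5/156)
j=8 picked index 6: u0 ∈ [0, 4/39)
j=9 picked index 6: u0 ∈ [-1/12, 1/52)
j=10 picked index 8: u0 ∈ [-1/78, 1/26)
j=11 picked index 10: u0 ∈ [1/156, 5/156)
intersection: [1/156, 1/52)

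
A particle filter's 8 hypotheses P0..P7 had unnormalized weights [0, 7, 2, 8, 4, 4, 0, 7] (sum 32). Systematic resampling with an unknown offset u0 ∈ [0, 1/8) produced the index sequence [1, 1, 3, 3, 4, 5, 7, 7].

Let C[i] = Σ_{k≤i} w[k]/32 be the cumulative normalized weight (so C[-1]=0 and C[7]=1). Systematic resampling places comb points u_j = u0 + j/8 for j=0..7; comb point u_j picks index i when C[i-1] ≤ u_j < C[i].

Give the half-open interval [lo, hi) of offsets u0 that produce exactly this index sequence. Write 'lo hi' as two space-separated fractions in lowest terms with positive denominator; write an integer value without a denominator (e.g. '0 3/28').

1/32 3/32

C = [0, 7/32, 9/32, 17/32, 21/32, 25/32, 25/32, 1]
j=0 picked index 1: u0 ∈ [0, 7/32)
j=1 picked index 1: u0 ∈ [-1/8, 3/32)
j=2 picked index 3: u0 ∈ [1/32, 9/32)
j=3 picked index 3: u0 ∈ [-3/32, 5/32)
j=4 picked index 4: u0 ∈ [1/32, 5/32)
j=5 picked index 5: u0 ∈ [1/32, 5/32)
j=6 picked index 7: u0 ∈ [1/32, 1/4)
j=7 picked index 7: u0 ∈ [-3/32, 1/8)
intersection: [1/32, 3/32)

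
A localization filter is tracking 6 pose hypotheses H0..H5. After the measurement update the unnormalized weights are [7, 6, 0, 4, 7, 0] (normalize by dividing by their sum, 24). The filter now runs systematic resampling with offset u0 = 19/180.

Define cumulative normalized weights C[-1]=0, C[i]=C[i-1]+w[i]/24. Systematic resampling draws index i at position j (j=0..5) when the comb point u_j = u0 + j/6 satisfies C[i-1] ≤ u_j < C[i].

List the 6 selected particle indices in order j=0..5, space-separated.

C = [7/24, 13/24, 13/24, 17/24, 1, 1]
j=0: u_0=19/180 ∈ [0, 7/24) → index 0
j=1: u_1=49/180 ∈ [0, 7/24) → index 0
j=2: u_2=79/180 ∈ [7/24, 13/24) → index 1
j=3: u_3=109/180 ∈ [13/24, 17/24) → index 3
j=4: u_4=139/180 ∈ [17/24, 1) → index 4
j=5: u_5=169/180 ∈ [17/24, 1) → index 4

0 0 1 3 4 4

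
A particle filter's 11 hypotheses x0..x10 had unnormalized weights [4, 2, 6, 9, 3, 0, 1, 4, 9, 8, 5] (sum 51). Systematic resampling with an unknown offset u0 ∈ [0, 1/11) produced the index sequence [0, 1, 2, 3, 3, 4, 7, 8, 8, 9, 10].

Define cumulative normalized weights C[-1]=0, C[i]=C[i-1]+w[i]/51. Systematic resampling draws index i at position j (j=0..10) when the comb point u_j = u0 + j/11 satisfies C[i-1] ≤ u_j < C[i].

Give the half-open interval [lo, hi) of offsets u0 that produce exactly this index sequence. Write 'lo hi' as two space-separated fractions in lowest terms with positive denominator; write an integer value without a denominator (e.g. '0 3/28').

C = [4/51, 2/17, 4/17, 7/17, 8/17, 8/17, 25/51, 29/51, 38/51, 46/51, 1]
j=0 picked index 0: u0 ∈ [0, 4/51)
j=1 picked index 1: u0 ∈ [-7/561, 5/187)
j=2 picked index 2: u0 ∈ [-12/187, 10/187)
j=3 picked index 3: u0 ∈ [-7/187, 26/187)
j=4 picked index 3: u0 ∈ [-24/187, 9/187)
j=5 picked index 4: u0 ∈ [-8/187, 3/187)
j=6 picked index 7: u0 ∈ [-31/561, 13/561)
j=7 picked index 8: u0 ∈ [-38/561, 61/561)
j=8 picked index 8: u0 ∈ [-89/561, 10/561)
j=9 picked index 9: u0 ∈ [-41/561, 47/561)
j=10 picked index 10: u0 ∈ [-4/561, 1/11)
intersection: [0, 3/187)

0 3/187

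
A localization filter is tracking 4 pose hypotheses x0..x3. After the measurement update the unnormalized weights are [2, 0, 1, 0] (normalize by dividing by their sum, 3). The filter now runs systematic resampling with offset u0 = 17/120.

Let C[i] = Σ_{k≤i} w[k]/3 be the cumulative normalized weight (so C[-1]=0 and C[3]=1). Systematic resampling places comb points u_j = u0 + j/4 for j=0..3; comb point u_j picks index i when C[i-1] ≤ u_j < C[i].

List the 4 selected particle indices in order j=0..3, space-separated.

0 0 0 2

C = [2/3, 2/3, 1, 1]
j=0: u_0=17/120 ∈ [0, 2/3) → index 0
j=1: u_1=47/120 ∈ [0, 2/3) → index 0
j=2: u_2=77/120 ∈ [0, 2/3) → index 0
j=3: u_3=107/120 ∈ [2/3, 1) → index 2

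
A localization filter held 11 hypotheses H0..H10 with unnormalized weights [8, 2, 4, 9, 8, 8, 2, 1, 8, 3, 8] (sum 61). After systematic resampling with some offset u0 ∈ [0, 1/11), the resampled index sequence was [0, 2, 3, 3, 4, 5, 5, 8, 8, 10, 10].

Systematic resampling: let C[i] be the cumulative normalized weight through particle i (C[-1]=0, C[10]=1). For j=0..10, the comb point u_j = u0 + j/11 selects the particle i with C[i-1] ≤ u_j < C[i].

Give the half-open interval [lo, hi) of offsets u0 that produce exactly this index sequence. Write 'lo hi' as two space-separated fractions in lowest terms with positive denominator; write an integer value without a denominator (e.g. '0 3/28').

49/671 1/11

C = [8/61, 10/61, 14/61, 23/61, 31/61, 39/61, 41/61, 42/61, 50/61, 53/61, 1]
j=0 picked index 0: u0 ∈ [0, 8/61)
j=1 picked index 2: u0 ∈ [49/671, 93/671)
j=2 picked index 3: u0 ∈ [32/671, 131/671)
j=3 picked index 3: u0 ∈ [-29/671, 70/671)
j=4 picked index 4: u0 ∈ [9/671, 97/671)
j=5 picked index 5: u0 ∈ [36/671, 124/671)
j=6 picked index 5: u0 ∈ [-25/671, 63/671)
j=7 picked index 8: u0 ∈ [35/671, 123/671)
j=8 picked index 8: u0 ∈ [-26/671, 62/671)
j=9 picked index 10: u0 ∈ [34/671, 2/11)
j=10 picked index 10: u0 ∈ [-27/671, 1/11)
intersection: [49/671, 1/11)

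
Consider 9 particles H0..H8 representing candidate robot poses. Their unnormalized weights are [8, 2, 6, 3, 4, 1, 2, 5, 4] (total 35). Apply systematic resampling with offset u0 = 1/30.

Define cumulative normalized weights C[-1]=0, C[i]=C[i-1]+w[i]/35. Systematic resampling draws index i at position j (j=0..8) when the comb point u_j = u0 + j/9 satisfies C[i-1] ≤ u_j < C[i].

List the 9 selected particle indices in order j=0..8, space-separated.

0 0 1 2 3 4 6 7 8

C = [8/35, 2/7, 16/35, 19/35, 23/35, 24/35, 26/35, 31/35, 1]
j=0: u_0=1/30 ∈ [0, 8/35) → index 0
j=1: u_1=13/90 ∈ [0, 8/35) → index 0
j=2: u_2=23/90 ∈ [8/35, 2/7) → index 1
j=3: u_3=11/30 ∈ [2/7, 16/35) → index 2
j=4: u_4=43/90 ∈ [16/35, 19/35) → index 3
j=5: u_5=53/90 ∈ [19/35, 23/35) → index 4
j=6: u_6=7/10 ∈ [24/35, 26/35) → index 6
j=7: u_7=73/90 ∈ [26/35, 31/35) → index 7
j=8: u_8=83/90 ∈ [31/35, 1) → index 8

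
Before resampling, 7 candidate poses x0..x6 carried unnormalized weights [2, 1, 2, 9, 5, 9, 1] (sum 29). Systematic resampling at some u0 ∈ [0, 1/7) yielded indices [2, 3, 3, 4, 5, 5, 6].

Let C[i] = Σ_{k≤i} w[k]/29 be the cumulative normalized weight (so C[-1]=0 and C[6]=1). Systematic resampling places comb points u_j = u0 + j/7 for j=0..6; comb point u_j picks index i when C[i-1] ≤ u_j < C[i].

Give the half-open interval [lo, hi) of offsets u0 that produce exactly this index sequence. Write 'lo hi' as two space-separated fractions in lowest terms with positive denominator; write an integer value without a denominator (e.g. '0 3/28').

22/203 1/7

C = [2/29, 3/29, 5/29, 14/29, 19/29, 28/29, 1]
j=0 picked index 2: u0 ∈ [3/29, 5/29)
j=1 picked index 3: u0 ∈ [6/203, 69/203)
j=2 picked index 3: u0 ∈ [-23/203, 40/203)
j=3 picked index 4: u0 ∈ [11/203, 46/203)
j=4 picked index 5: u0 ∈ [17/203, 80/203)
j=5 picked index 5: u0 ∈ [-12/203, 51/203)
j=6 picked index 6: u0 ∈ [22/203, 1/7)
intersection: [22/203, 1/7)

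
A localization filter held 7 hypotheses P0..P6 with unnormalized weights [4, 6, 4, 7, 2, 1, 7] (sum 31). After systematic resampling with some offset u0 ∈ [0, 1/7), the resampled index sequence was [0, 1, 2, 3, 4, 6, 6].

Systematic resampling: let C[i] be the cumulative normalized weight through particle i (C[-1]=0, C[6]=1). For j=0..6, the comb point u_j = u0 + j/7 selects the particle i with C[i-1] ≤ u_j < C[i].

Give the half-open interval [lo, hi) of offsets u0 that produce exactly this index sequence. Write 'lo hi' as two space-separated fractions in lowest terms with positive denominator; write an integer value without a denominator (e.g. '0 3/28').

23/217 4/31

C = [4/31, 10/31, 14/31, 21/31, 23/31, 24/31, 1]
j=0 picked index 0: u0 ∈ [0, 4/31)
j=1 picked index 1: u0 ∈ [-3/217, 39/217)
j=2 picked index 2: u0 ∈ [8/217, 36/217)
j=3 picked index 3: u0 ∈ [5/217, 54/217)
j=4 picked index 4: u0 ∈ [23/217, 37/217)
j=5 picked index 6: u0 ∈ [13/217, 2/7)
j=6 picked index 6: u0 ∈ [-18/217, 1/7)
intersection: [23/217, 4/31)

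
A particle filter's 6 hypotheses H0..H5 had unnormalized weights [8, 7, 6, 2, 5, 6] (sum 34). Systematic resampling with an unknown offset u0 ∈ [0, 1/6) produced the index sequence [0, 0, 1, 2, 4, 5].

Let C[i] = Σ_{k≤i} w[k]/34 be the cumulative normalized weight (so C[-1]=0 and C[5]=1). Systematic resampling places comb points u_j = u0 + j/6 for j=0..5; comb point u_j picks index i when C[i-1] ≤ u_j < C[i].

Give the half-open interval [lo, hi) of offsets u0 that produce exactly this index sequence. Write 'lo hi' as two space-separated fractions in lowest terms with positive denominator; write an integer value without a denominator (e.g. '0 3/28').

1/102 7/102

C = [4/17, 15/34, 21/34, 23/34, 14/17, 1]
j=0 picked index 0: u0 ∈ [0, 4/17)
j=1 picked index 0: u0 ∈ [-1/6, 7/102)
j=2 picked index 1: u0 ∈ [-5/51, 11/102)
j=3 picked index 2: u0 ∈ [-1/17, 2/17)
j=4 picked index 4: u0 ∈ [1/102, 8/51)
j=5 picked index 5: u0 ∈ [-1/102, 1/6)
intersection: [1/102, 7/102)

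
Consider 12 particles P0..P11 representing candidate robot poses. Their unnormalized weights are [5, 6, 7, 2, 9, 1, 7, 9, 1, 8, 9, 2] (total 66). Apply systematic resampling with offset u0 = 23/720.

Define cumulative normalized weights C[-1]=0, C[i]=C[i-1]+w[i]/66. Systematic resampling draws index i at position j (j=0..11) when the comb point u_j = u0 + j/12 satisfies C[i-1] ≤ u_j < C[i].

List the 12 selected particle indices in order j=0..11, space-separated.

0 1 2 3 4 5 6 7 8 9 10 10

C = [5/66, 1/6, 3/11, 10/33, 29/66, 5/11, 37/66, 23/33, 47/66, 5/6, 32/33, 1]
j=0: u_0=23/720 ∈ [0, 5/66) → index 0
j=1: u_1=83/720 ∈ [5/66, 1/6) → index 1
j=2: u_2=143/720 ∈ [1/6, 3/11) → index 2
j=3: u_3=203/720 ∈ [3/11, 10/33) → index 3
j=4: u_4=263/720 ∈ [10/33, 29/66) → index 4
j=5: u_5=323/720 ∈ [29/66, 5/11) → index 5
j=6: u_6=383/720 ∈ [5/11, 37/66) → index 6
j=7: u_7=443/720 ∈ [37/66, 23/33) → index 7
j=8: u_8=503/720 ∈ [23/33, 47/66) → index 8
j=9: u_9=563/720 ∈ [47/66, 5/6) → index 9
j=10: u_10=623/720 ∈ [5/6, 32/33) → index 10
j=11: u_11=683/720 ∈ [5/6, 32/33) → index 10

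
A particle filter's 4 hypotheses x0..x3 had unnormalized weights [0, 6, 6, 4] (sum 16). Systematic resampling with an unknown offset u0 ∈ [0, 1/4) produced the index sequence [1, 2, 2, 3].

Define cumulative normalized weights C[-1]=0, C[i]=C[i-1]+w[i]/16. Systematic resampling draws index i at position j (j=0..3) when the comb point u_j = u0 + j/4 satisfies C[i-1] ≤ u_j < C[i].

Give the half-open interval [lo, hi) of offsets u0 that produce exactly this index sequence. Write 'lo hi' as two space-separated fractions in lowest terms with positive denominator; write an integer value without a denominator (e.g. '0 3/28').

1/8 1/4

C = [0, 3/8, 3/4, 1]
j=0 picked index 1: u0 ∈ [0, 3/8)
j=1 picked index 2: u0 ∈ [1/8, 1/2)
j=2 picked index 2: u0 ∈ [-1/8, 1/4)
j=3 picked index 3: u0 ∈ [0, 1/4)
intersection: [1/8, 1/4)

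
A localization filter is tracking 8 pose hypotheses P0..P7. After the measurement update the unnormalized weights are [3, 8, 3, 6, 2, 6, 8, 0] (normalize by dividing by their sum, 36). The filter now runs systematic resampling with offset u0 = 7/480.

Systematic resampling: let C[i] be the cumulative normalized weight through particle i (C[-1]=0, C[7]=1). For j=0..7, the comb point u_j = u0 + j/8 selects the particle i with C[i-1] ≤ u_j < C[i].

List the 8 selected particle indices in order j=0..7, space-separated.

C = [1/12, 11/36, 7/18, 5/9, 11/18, 7/9, 1, 1]
j=0: u_0=7/480 ∈ [0, 1/12) → index 0
j=1: u_1=67/480 ∈ [1/12, 11/36) → index 1
j=2: u_2=127/480 ∈ [1/12, 11/36) → index 1
j=3: u_3=187/480 ∈ [7/18, 5/9) → index 3
j=4: u_4=247/480 ∈ [7/18, 5/9) → index 3
j=5: u_5=307/480 ∈ [11/18, 7/9) → index 5
j=6: u_6=367/480 ∈ [11/18, 7/9) → index 5
j=7: u_7=427/480 ∈ [7/9, 1) → index 6

0 1 1 3 3 5 5 6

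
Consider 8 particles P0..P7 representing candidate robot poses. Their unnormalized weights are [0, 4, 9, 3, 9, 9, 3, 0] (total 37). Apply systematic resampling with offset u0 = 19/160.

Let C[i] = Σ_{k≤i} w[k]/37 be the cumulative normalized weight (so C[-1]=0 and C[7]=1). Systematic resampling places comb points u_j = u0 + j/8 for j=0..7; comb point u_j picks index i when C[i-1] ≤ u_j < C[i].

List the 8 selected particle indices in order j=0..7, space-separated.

C = [0, 4/37, 13/37, 16/37, 25/37, 34/37, 1, 1]
j=0: u_0=19/160 ∈ [4/37, 13/37) → index 2
j=1: u_1=39/160 ∈ [4/37, 13/37) → index 2
j=2: u_2=59/160 ∈ [13/37, 16/37) → index 3
j=3: u_3=79/160 ∈ [16/37, 25/37) → index 4
j=4: u_4=99/160 ∈ [16/37, 25/37) → index 4
j=5: u_5=119/160 ∈ [25/37, 34/37) → index 5
j=6: u_6=139/160 ∈ [25/37, 34/37) → index 5
j=7: u_7=159/160 ∈ [34/37, 1) → index 6

2 2 3 4 4 5 5 6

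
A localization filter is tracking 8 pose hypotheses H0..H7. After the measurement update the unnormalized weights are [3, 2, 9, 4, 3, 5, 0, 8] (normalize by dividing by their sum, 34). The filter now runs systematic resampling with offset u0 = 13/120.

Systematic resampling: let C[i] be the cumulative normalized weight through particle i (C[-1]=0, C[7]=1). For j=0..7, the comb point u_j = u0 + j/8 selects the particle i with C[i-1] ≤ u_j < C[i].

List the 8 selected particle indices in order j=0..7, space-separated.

1 2 2 3 4 5 7 7

C = [3/34, 5/34, 7/17, 9/17, 21/34, 13/17, 13/17, 1]
j=0: u_0=13/120 ∈ [3/34, 5/34) → index 1
j=1: u_1=7/30 ∈ [5/34, 7/17) → index 2
j=2: u_2=43/120 ∈ [5/34, 7/17) → index 2
j=3: u_3=29/60 ∈ [7/17, 9/17) → index 3
j=4: u_4=73/120 ∈ [9/17, 21/34) → index 4
j=5: u_5=11/15 ∈ [21/34, 13/17) → index 5
j=6: u_6=103/120 ∈ [13/17, 1) → index 7
j=7: u_7=59/60 ∈ [13/17, 1) → index 7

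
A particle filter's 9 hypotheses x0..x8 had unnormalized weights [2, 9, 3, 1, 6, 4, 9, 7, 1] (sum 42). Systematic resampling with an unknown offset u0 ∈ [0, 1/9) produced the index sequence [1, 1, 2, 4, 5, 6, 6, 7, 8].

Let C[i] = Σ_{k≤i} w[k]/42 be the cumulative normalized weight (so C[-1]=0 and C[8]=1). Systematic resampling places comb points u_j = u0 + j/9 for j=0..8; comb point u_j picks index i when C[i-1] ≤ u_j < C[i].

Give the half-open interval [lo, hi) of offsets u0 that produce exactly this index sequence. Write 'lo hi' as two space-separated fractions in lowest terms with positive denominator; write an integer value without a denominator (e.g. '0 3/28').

C = [1/21, 11/42, 1/3, 5/14, 1/2, 25/42, 17/21, 41/42, 1]
j=0 picked index 1: u0 ∈ [1/21, 11/42)
j=1 picked index 1: u0 ∈ [-4/63, 19/126)
j=2 picked index 2: u0 ∈ [5/126, 1/9)
j=3 picked index 4: u0 ∈ [1/42, 1/6)
j=4 picked index 5: u0 ∈ [1/18, 19/126)
j=5 picked index 6: u0 ∈ [5/126, 16/63)
j=6 picked index 6: u0 ∈ [-1/14, 1/7)
j=7 picked index 7: u0 ∈ [2/63, 25/126)
j=8 picked index 8: u0 ∈ [11/126, 1/9)
intersection: [11/126, 1/9)

11/126 1/9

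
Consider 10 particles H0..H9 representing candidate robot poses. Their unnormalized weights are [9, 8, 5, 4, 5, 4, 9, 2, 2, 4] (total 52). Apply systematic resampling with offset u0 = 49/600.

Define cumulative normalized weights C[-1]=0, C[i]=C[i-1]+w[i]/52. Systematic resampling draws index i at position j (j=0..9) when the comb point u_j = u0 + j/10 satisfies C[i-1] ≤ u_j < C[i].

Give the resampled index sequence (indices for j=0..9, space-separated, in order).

C = [9/52, 17/52, 11/26, 1/2, 31/52, 35/52, 11/13, 23/26, 12/13, 1]
j=0: u_0=49/600 ∈ [0, 9/52) → index 0
j=1: u_1=109/600 ∈ [9/52, 17/52) → index 1
j=2: u_2=169/600 ∈ [9/52, 17/52) → index 1
j=3: u_3=229/600 ∈ [17/52, 11/26) → index 2
j=4: u_4=289/600 ∈ [11/26, 1/2) → index 3
j=5: u_5=349/600 ∈ [1/2, 31/52) → index 4
j=6: u_6=409/600 ∈ [35/52, 11/13) → index 6
j=7: u_7=469/600 ∈ [35/52, 11/13) → index 6
j=8: u_8=529/600 ∈ [11/13, 23/26) → index 7
j=9: u_9=589/600 ∈ [12/13, 1) → index 9

0 1 1 2 3 4 6 6 7 9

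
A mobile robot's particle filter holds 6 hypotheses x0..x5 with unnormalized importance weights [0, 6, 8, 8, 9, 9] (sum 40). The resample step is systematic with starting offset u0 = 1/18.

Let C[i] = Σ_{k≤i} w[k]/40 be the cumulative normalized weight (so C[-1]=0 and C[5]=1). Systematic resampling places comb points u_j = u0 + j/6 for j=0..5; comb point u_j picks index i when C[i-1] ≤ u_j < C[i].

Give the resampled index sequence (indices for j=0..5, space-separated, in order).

C = [0, 3/20, 7/20, 11/20, 31/40, 1]
j=0: u_0=1/18 ∈ [0, 3/20) → index 1
j=1: u_1=2/9 ∈ [3/20, 7/20) → index 2
j=2: u_2=7/18 ∈ [7/20, 11/20) → index 3
j=3: u_3=5/9 ∈ [11/20, 31/40) → index 4
j=4: u_4=13/18 ∈ [11/20, 31/40) → index 4
j=5: u_5=8/9 ∈ [31/40, 1) → index 5

1 2 3 4 4 5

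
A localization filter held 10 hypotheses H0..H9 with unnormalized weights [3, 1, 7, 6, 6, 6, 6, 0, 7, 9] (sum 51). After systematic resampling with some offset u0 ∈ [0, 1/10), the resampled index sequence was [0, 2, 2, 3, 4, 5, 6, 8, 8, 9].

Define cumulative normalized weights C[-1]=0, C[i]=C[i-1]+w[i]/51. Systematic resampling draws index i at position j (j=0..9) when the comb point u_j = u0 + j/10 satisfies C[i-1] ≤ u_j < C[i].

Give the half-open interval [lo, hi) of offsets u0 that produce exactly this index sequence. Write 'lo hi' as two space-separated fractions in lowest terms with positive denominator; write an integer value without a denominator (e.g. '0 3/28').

C = [1/17, 4/51, 11/51, 1/3, 23/51, 29/51, 35/51, 35/51, 14/17, 1]
j=0 picked index 0: u0 ∈ [0, 1/17)
j=1 picked index 2: u0 ∈ [-11/510, 59/510)
j=2 picked index 2: u0 ∈ [-31/255, 4/255)
j=3 picked index 3: u0 ∈ [-43/510, 1/30)
j=4 picked index 4: u0 ∈ [-1/15, 13/255)
j=5 picked index 5: u0 ∈ [-5/102, 7/102)
j=6 picked index 6: u0 ∈ [-8/255, 22/255)
j=7 picked index 8: u0 ∈ [-7/510, 21/170)
j=8 picked index 8: u0 ∈ [-29/255, 2/85)
j=9 picked index 9: u0 ∈ [-13/170, 1/10)
intersection: [0, 4/255)

0 4/255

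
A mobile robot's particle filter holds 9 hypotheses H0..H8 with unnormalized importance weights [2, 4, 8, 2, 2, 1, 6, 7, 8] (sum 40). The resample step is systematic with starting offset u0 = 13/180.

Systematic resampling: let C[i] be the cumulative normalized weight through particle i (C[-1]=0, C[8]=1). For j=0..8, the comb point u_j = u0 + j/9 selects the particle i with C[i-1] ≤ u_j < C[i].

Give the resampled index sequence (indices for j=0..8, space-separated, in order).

1 2 2 4 6 7 7 8 8

C = [1/20, 3/20, 7/20, 2/5, 9/20, 19/40, 5/8, 4/5, 1]
j=0: u_0=13/180 ∈ [1/20, 3/20) → index 1
j=1: u_1=11/60 ∈ [3/20, 7/20) → index 2
j=2: u_2=53/180 ∈ [3/20, 7/20) → index 2
j=3: u_3=73/180 ∈ [2/5, 9/20) → index 4
j=4: u_4=31/60 ∈ [19/40, 5/8) → index 6
j=5: u_5=113/180 ∈ [5/8, 4/5) → index 7
j=6: u_6=133/180 ∈ [5/8, 4/5) → index 7
j=7: u_7=17/20 ∈ [4/5, 1) → index 8
j=8: u_8=173/180 ∈ [4/5, 1) → index 8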